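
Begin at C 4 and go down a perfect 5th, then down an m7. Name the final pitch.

Down a perfect fifth from C4: F3 (7 semitones down).
F3 down a minor seventh → G2 (10 semitones).

G 2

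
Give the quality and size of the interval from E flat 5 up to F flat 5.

E to F spans two letter names (E-F): a second.
A major second would be 2 semitones, but Eb5 to Fb5 is 1 — one semitone narrower, making it a minor second.

minor second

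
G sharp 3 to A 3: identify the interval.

G to A spans two letter names (G-A): a second.
At 1 semitone, G#3→A3 falls one short of a major second: minor.

m2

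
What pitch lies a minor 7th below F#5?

G#4

Seven letter names down from F: G.
A minor seventh spans 10 semitones, so from F#5 the target pitch is G#4.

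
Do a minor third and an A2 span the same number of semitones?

Yes

Both span 3 semitones: a minor third and an augmented second are the same chromatic distance.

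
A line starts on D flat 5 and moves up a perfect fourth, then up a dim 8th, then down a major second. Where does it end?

F double-flat 6

Up a perfect fourth from Db5: Gb5 (5 semitones up).
Gb5 up a diminished octave → Gbb6 (11 semitones).
Gbb6 down a major second → Fbb6 (2 semitones).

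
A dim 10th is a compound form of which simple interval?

d3

Subtracting seven from the interval number removes an octave: 10 − 7 = 3.
Quality carries through unchanged, so the simple form is a diminished third.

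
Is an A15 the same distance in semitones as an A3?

An augmented fifteenth spans 25 semitones; an augmented third spans 5 semitones. They differ by 20.

No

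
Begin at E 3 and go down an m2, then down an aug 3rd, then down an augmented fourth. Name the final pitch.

Down a minor second from E3: D#3 (1 semitone down).
D#3 down an augmented third → Bb2 (5 semitones).
Bb2 down an augmented fourth → Fb2 (6 semitones).

F flat 2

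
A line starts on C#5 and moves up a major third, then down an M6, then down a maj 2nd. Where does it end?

Up a major third from C#5: E#5 (4 semitones up).
Down a major sixth from E#5: G#4 (9 semitones down).
A major second down from G#4 is F#4.

F#4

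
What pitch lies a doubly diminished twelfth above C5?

Gbb6

Counting five letter names plus an octave up from C lands on G.
Moving 17 semitones up from C5 (the size of a doubly diminished twelfth) reaches Gbb6.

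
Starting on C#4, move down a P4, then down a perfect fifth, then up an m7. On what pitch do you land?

B3

A perfect fourth down from C#4 is G#3.
Down a perfect fifth from G#3: C#3 (7 semitones down).
C#3 up a minor seventh → B3 (10 semitones).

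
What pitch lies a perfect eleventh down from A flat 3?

E flat 2

The eleventh's letter: A down four letter names plus an octave → E.
A perfect eleventh is 17 semitones; 17 semitones down from Ab3 gives Eb2.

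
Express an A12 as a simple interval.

Subtracting seven from the interval number removes an octave: 12 − 7 = 5.
Quality carries through unchanged, so the simple form is an augmented fifth.

augmented 5th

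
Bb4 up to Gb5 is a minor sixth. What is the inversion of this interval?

M3

The rule of nine gives the new number: 9 − 6 = 3, so a sixth becomes a third.
And minor becomes major under inversion, so we get a major third.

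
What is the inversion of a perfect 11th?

First reduce the compound perfect eleventh to its simple form, a perfect fourth.
The rule of nine gives the new number: 9 − 4 = 5, so a fourth becomes a fifth.
The quality also flips — perfect stays perfect — giving a perfect fifth.

perfect 5th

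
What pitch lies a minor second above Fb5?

Gbb5

The second takes the letter from F up to G.
Moving 1 semitone up from Fb5 (the size of a minor second) reaches Gbb5.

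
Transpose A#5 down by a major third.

The third takes the letter from A down to F.
Moving 4 semitones down from A#5 (the size of a major third) reaches F#5.

F#5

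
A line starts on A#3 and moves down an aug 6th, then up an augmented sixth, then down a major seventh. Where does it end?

B2

A#3 down an augmented sixth → C3 (10 semitones).
Up an augmented sixth from C3: A#3 (10 semitones up).
Down a major seventh from A#3: B2 (11 semitones down).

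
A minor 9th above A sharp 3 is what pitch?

B 4

Two letters up from A (plus an octave) reaches B.
A minor ninth is 13 semitones; 13 semitones up from A#3 gives B4.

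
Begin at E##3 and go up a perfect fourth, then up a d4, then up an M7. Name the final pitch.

A perfect fourth up from E##3 is A##3.
A diminished fourth up from A##3 is D#4.
A major seventh up from D#4 is C##5.

C##5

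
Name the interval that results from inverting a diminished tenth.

First reduce the compound diminished tenth to its simple form, a diminished third.
The rule of nine gives the new number: 9 − 3 = 6, so a third becomes a sixth.
The quality also flips — diminished becomes augmented — giving an augmented sixth.

A6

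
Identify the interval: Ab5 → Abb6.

diminished octave

A to A is the same letter name, plus an octave, so the interval is some kind of octave.
Ab5 to Abb6 spans 11 semitones — one semitone narrower than the perfect octave (12) — giving a diminished octave.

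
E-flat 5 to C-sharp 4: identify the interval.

d10

Descending from Eb5 to C#4 is the same interval as ascending C#4 to Eb5.
C to E spans three letter names (C-D-E), plus an octave: a tenth.
A major tenth would be 16 semitones; C#4 to Eb5 is 14, two semitones narrower, so the interval is diminished.
(Equivalently, a compound diminished third: a diminished third plus an octave.)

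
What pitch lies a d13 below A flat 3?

Six letters down from A (plus an octave) reaches C.
A diminished thirteenth is 19 semitones; 19 semitones down from Ab3 gives C#2.

C sharp 2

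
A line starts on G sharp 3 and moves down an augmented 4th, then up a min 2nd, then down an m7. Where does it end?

F 2

Down an augmented fourth from G#3: D3 (6 semitones down).
A minor second up from D3 is Eb3.
Eb3 down a minor seventh → F2 (10 semitones).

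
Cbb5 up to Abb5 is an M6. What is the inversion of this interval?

m3

Interval numbers invert to sum to nine: 6 + 3 = 9, so a sixth inverts to a third.
And major becomes minor under inversion, so we get a minor third.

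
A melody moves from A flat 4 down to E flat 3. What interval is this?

Descending from Ab4 to Eb3 is the same interval as ascending Eb3 to Ab4.
E to A spans four letter names (E-F-G-A), plus an octave: an eleventh.
Counting semitones, Eb3→Ab4 is 17, which is the perfect eleventh.
(Equivalently, a compound perfect fourth: a perfect fourth plus an octave.)

P11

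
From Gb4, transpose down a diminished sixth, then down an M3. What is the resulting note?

G3

Down a diminished sixth from Gb4: B3 (7 semitones down).
Down a major third from B3: G3 (4 semitones down).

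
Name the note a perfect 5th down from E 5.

The fifth takes the letter from E down to A.
A perfect fifth is 7 semitones; 7 semitones down from E5 gives A4.

A 4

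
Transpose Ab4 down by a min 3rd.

Three letter names down from A: F.
A minor third is 3 semitones; 3 semitones down from Ab4 gives F4.

F4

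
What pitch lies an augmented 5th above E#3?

B##3

Five letter names up from E: B.
An augmented fifth spans 8 semitones, so from E#3 the target pitch is B##3.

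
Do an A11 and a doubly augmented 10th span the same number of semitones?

An augmented eleventh = 18 semitones = a doubly augmented tenth; enharmonically equal.

Yes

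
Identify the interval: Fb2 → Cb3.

F to C spans five letter names (F-G-A-B-C): a fifth.
The perfect fifth spans 7 semitones, and Fb2 to Cb3 is exactly 7 semitones — so this is a perfect fifth.

P5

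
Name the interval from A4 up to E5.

perfect 5th

A to E spans five letter names (A-B-C-D-E): a fifth.
The perfect fifth spans 7 semitones, and A4 to E5 is exactly 7 semitones — so this is a perfect fifth.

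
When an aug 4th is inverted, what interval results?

d5

The rule of nine gives the new number: 9 − 4 = 5, so a fourth becomes a fifth.
Quality inverts too: augmented becomes diminished. That makes the inversion a diminished fifth.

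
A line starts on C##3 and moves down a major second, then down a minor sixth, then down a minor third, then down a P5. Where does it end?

E##1

C##3 down a major second → B#2 (2 semitones).
A minor sixth down from B#2 is D##2.
Down a minor third from D##2: B##1 (3 semitones down).
A perfect fifth down from B##1 is E##1.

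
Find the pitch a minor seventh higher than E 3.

D 4

Counting seven letter names up from E lands on D.
Moving 10 semitones up from E3 (the size of a minor seventh) reaches D4.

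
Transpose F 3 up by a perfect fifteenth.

F 5

A fifteenth keeps the letter name F, two octaves up from F.
A perfect fifteenth spans 24 semitones, so from F3 the target pitch is F5.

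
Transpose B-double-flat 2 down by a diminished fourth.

F 2

The fourth takes the letter from B down to F.
A diminished fourth is 4 semitones; 4 semitones down from Bbb2 gives F2.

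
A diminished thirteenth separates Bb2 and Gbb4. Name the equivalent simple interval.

diminished sixth

Subtracting seven from the interval number removes an octave: 13 − 7 = 6.
That makes a diminished thirteenth a compound diminished sixth — an octave plus a diminished sixth.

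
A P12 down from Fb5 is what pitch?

Bbb3

Five letters down from F (plus an octave) reaches B.
A perfect twelfth spans 19 semitones, so from Fb5 the target pitch is Bbb3.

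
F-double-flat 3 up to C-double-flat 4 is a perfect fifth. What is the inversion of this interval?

Interval numbers invert to sum to nine: 5 + 4 = 9, so a fifth inverts to a fourth.
The quality also flips — perfect stays perfect — giving a perfect fourth.

perfect 4th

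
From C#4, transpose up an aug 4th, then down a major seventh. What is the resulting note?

C#4 up an augmented fourth → F##4 (6 semitones).
A major seventh down from F##4 is G#3.

G#3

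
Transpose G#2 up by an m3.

The third takes the letter from G up to B.
A minor third spans 3 semitones, so from G#2 the target pitch is B2.

B2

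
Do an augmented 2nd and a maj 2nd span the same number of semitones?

No

3 semitones (augmented second) vs 2 semitones (major second): not equal.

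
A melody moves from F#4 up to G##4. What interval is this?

A2

F to G spans two letter names (F-G), so the interval is some kind of second.
A major second would be 2 semitones; F#4 to G##4 is 3, one semitone wider, so the interval is augmented.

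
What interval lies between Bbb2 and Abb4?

B to A spans seven letter names (B-C-D-E-F-G-A), plus an octave: a fourteenth.
A major fourteenth would be 23 semitones, but Bbb2 to Abb4 is 22 — one semitone narrower, making it a minor fourteenth.
(Equivalently, a compound minor seventh: a minor seventh plus an octave.)

minor fourteenth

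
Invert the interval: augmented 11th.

First reduce the compound augmented eleventh to its simple form, an augmented fourth.
Inverted interval numbers add to nine, so a fourth pairs with a fifth (4 + 5 = 9).
The quality also flips — augmented becomes diminished — giving a diminished fifth.

diminished fifth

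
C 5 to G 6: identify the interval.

perfect twelfth

C to G spans five letter names (C-D-E-F-G), plus an octave, so the interval is some kind of twelfth.
Counting semitones, C5→G6 is 19, which is the perfect twelfth.
(Equivalently, a compound perfect fifth: a perfect fifth plus an octave.)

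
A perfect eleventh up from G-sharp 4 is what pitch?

C-sharp 6

Four letters up from G (plus an octave) reaches C.
Moving 17 semitones up from G#4 (the size of a perfect eleventh) reaches C#6.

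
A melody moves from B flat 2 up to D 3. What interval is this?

major third

B to D spans three letter names (B-C-D): a third.
The major third spans 4 semitones, and Bb2 to D3 is exactly 4 semitones — so this is a major third.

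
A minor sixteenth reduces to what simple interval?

Subtracting seven from the interval number removes an octave: 16 − 14 = 2.
That makes a minor sixteenth a compound minor second — 2 octaves plus a minor second.

minor 2nd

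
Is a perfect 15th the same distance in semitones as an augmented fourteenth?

Yes

Both span 24 semitones: a perfect fifteenth and an augmented fourteenth are the same chromatic distance.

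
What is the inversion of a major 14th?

m2

First reduce the compound major fourteenth to its simple form, a major seventh.
Interval numbers invert to sum to nine: 7 + 2 = 9, so a seventh inverts to a second.
The quality also flips — major becomes minor — giving a minor second.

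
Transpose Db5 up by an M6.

The sixth takes the letter from D up to B.
Moving 9 semitones up from Db5 (the size of a major sixth) reaches Bb5.

Bb5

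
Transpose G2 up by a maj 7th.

Seven letter names up from G: F.
Moving 11 semitones up from G2 (the size of a major seventh) reaches F#3.

F#3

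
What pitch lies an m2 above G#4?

A4

Counting two letter names up from G lands on A.
A minor second is 1 semitone; 1 semitone up from G#4 gives A4.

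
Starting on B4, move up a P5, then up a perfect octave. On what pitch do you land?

F#6

B4 up a perfect fifth → F#5 (7 semitones).
Up a perfect octave from F#5: F#6 (12 semitones up).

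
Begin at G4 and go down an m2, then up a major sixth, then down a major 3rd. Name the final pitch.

B4

Down a minor second from G4: F#4 (1 semitone down).
A major sixth up from F#4 is D#5.
D#5 down a major third → B4 (4 semitones).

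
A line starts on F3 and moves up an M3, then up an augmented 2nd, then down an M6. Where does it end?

D#3

Up a major third from F3: A3 (4 semitones up).
A3 up an augmented second → B#3 (3 semitones).
Down a major sixth from B#3: D#3 (9 semitones down).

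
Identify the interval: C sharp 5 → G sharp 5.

C to G spans five letter names (C-D-E-F-G), so the interval is some kind of fifth.
The perfect fifth spans 7 semitones, and C#5 to G#5 is exactly 7 semitones — so this is a perfect fifth.

perfect 5th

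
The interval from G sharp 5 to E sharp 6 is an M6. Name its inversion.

Interval numbers invert to sum to nine: 6 + 3 = 9, so a sixth inverts to a third.
And major becomes minor under inversion, so we get a minor third.

m3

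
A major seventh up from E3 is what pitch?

D#4

The seventh takes the letter from E up to D.
A major seventh is 11 semitones; 11 semitones up from E3 gives D#4.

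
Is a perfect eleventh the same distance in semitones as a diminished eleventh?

A perfect eleventh spans 17 semitones; a diminished eleventh spans 16 semitones. They differ by 1.

No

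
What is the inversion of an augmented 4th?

Inverted interval numbers add to nine, so a fourth pairs with a fifth (4 + 5 = 9).
And augmented becomes diminished under inversion, so we get a diminished fifth.

diminished 5th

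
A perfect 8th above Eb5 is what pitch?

Eb6

The letter stays E (same as the start), shifted an octave up.
A perfect octave spans 12 semitones, so from Eb5 the target pitch is Eb6.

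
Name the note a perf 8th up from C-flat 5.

C-flat 6

For an octave the letter name doesn't change: still C, an octave up.
A perfect octave is 12 semitones; 12 semitones up from Cb5 gives Cb6.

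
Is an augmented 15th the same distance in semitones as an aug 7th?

No

An augmented fifteenth spans 25 semitones; an augmented seventh spans 12 semitones. They differ by 13.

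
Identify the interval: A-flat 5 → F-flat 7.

A to F spans six letter names (A-B-C-D-E-F), plus an octave, so the interval is some kind of thirteenth.
At 20 semitones, Ab5→Fb7 falls one short of a major thirteenth: minor.
(Equivalently, a compound minor sixth: a minor sixth plus an octave.)

minor thirteenth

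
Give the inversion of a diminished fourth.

The rule of nine gives the new number: 9 − 4 = 5, so a fourth becomes a fifth.
The quality also flips — diminished becomes augmented — giving an augmented fifth.

augmented fifth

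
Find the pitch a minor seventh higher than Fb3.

Ebb4

Seven letter names up from F: E.
A minor seventh spans 10 semitones, so from Fb3 the target pitch is Ebb4.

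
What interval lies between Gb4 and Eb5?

G to E spans six letter names (G-A-B-C-D-E) — that makes it a sixth of some quality.
Gb4 to Eb5 is 9 semitones, matching the major sixth exactly, so the quality is major.

major 6th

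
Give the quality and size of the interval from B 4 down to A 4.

Descending from B4 to A4 is the same interval as ascending A4 to B4.
A to B spans two letter names (A-B): a second.
The major second spans 2 semitones, and A4 to B4 is exactly 2 semitones — so this is a major second.

major 2nd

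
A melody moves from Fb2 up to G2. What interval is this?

F to G spans two letter names (F-G), so the interval is some kind of second.
A major second would be 2 semitones; Fb2 to G2 is 3, one semitone wider, so the interval is augmented.

augmented second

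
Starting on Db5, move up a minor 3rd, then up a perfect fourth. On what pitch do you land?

A minor third up from Db5 is Fb5.
Fb5 up a perfect fourth → Bbb5 (5 semitones).

Bbb5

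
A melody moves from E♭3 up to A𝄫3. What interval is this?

E to A spans four letter names (E-F-G-A) — that makes it a fourth of some quality.
Eb3 to Abb3 spans 4 semitones — one semitone narrower than the perfect fourth (5) — giving a diminished fourth.

diminished 4th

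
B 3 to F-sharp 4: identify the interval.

B to F spans five letter names (B-C-D-E-F): a fifth.
Counting semitones, B3→F#4 is 7, which is the perfect fifth.

P5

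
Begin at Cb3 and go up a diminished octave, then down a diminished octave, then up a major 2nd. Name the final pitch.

Cb3 up a diminished octave → Cbb4 (11 semitones).
Cbb4 down a diminished octave → Cb3 (11 semitones).
Cb3 up a major second → Db3 (2 semitones).

Db3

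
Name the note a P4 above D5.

Four letter names up from D: G.
A perfect fourth is 5 semitones; 5 semitones up from D5 gives G5.

G5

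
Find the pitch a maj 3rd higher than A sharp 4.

The third takes the letter from A up to C.
A major third spans 4 semitones, so from A#4 the target pitch is C##5.

C double-sharp 5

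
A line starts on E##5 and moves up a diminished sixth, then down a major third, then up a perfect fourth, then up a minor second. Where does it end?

A diminished sixth up from E##5 is C#6.
C#6 down a major third → A5 (4 semitones).
A5 up a perfect fourth → D6 (5 semitones).
A minor second up from D6 is Eb6.

Eb6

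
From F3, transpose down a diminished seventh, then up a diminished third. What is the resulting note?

Bb2

Down a diminished seventh from F3: G#2 (9 semitones down).
G#2 up a diminished third → Bb2 (2 semitones).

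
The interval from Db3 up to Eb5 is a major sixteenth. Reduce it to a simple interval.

major second

Subtracting seven from the interval number removes an octave: 16 − 14 = 2.
Quality carries through unchanged, so the simple form is a major second.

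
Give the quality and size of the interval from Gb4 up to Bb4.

G to B spans three letter names (G-A-B) — that makes it a third of some quality.
Counting semitones, Gb4→Bb4 is 4, which is the major third.

major third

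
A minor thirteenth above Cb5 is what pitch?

Six letters up from C (plus an octave) reaches A.
A minor thirteenth spans 20 semitones, so from Cb5 the target pitch is Abb6.

Abb6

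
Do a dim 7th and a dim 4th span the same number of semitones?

No

A diminished seventh spans 9 semitones; a diminished fourth spans 4 semitones. They differ by 5.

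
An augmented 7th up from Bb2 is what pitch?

A#3

Counting seven letter names up from B lands on A.
Moving 12 semitones up from Bb2 (the size of an augmented seventh) reaches A#3.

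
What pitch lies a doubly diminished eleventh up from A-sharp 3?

The eleventh's letter: A up four letter names plus an octave → D.
Moving 15 semitones up from A#3 (the size of a doubly diminished eleventh) reaches Db5.

D-flat 5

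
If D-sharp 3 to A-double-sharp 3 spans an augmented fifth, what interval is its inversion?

Inverted interval numbers add to nine, so a fifth pairs with a fourth (5 + 4 = 9).
Quality inverts too: augmented becomes diminished. That makes the inversion a diminished fourth.

diminished fourth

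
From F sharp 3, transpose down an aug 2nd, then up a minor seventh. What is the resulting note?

D flat 4

F#3 down an augmented second → Eb3 (3 semitones).
Eb3 up a minor seventh → Db4 (10 semitones).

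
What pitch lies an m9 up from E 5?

The ninth's letter: E up two letter names plus an octave → F.
Moving 13 semitones up from E5 (the size of a minor ninth) reaches F6.

F 6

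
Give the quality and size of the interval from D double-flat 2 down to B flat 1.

Descending from Dbb2 to Bb1 is the same interval as ascending Bb1 to Dbb2.
B to D spans three letter names (B-C-D) — that makes it a third of some quality.
The major third is 4 semitones; here we have 2, two semitones narrower: diminished.

d3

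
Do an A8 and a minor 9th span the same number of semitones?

Yes

Both span 13 semitones: an augmented octave and a minor ninth are the same chromatic distance.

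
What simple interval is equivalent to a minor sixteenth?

m2

Subtracting seven from the interval number removes an octave: 16 − 14 = 2.
That makes a minor sixteenth a compound minor second — 2 octaves plus a minor second.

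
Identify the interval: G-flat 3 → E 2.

diminished 10th

Descending from Gb3 to E2 is the same interval as ascending E2 to Gb3.
E to G spans three letter names (E-F-G), plus an octave: a tenth.
E2 to Gb3 spans 14 semitones — two semitones narrower than the major tenth (16) — giving a diminished tenth.
(Equivalently, a compound diminished third: a diminished third plus an octave.)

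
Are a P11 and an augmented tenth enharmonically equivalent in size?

Yes

A perfect eleventh = 17 semitones = an augmented tenth; enharmonically equal.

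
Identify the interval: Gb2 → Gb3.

P8

G to G is the same letter name, plus an octave: an octave.
The perfect octave spans 12 semitones, and Gb2 to Gb3 is exactly 12 semitones — so this is a perfect octave.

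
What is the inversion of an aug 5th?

Interval numbers invert to sum to nine: 5 + 4 = 9, so a fifth inverts to a fourth.
And augmented becomes diminished under inversion, so we get a diminished fourth.

diminished 4th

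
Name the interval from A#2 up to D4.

diminished eleventh

A to D spans four letter names (A-B-C-D), plus an octave, so the interval is some kind of eleventh.
A perfect eleventh would be 17 semitones; A#2 to D4 is 16, one semitone narrower, so the interval is diminished.
(Equivalently, a compound diminished fourth: a diminished fourth plus an octave.)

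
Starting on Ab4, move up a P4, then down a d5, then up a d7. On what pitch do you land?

Fb5

Ab4 up a perfect fourth → Db5 (5 semitones).
Db5 down a diminished fifth → G4 (6 semitones).
A diminished seventh up from G4 is Fb5.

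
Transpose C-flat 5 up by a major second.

D-flat 5

Two letter names up from C: D.
A major second spans 2 semitones, so from Cb5 the target pitch is Db5.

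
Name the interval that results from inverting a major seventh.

Inverted interval numbers add to nine, so a seventh pairs with a second (7 + 2 = 9).
Quality inverts too: major becomes minor. That makes the inversion a minor second.

minor second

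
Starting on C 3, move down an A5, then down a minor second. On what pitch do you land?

Down an augmented fifth from C3: Fb2 (8 semitones down).
Fb2 down a minor second → Eb2 (1 semitone).

E flat 2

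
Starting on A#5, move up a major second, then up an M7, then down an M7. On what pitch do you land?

B#5

A major second up from A#5 is B#5.
B#5 up a major seventh → A##6 (11 semitones).
A##6 down a major seventh → B#5 (11 semitones).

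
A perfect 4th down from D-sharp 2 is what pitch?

A-sharp 1

The fourth takes the letter from D down to A.
A perfect fourth is 5 semitones; 5 semitones down from D#2 gives A#1.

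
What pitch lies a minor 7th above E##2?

D##3

Counting seven letter names up from E lands on D.
Moving 10 semitones up from E##2 (the size of a minor seventh) reaches D##3.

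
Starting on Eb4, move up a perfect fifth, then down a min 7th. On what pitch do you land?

C4

Up a perfect fifth from Eb4: Bb4 (7 semitones up).
Bb4 down a minor seventh → C4 (10 semitones).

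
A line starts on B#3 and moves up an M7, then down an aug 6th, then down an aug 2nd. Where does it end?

Up a major seventh from B#3: A##4 (11 semitones up).
An augmented sixth down from A##4 is C#4.
Down an augmented second from C#4: Bb3 (3 semitones down).

Bb3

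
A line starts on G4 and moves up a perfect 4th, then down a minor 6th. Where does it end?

G4 up a perfect fourth → C5 (5 semitones).
C5 down a minor sixth → E4 (8 semitones).

E4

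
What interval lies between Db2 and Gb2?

D to G spans four letter names (D-E-F-G): a fourth.
Counting semitones, Db2→Gb2 is 5, which is the perfect fourth.

perfect fourth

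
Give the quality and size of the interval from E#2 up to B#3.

perfect twelfth

E to B spans five letter names (E-F-G-A-B), plus an octave — that makes it a twelfth of some quality.
E#2 to B#3 is 19 semitones, matching the perfect twelfth exactly, so the quality is perfect.
(Equivalently, a compound perfect fifth: a perfect fifth plus an octave.)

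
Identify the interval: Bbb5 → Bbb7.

perfect 15th

B to B is the same letter name, plus 2 octaves — that makes it a fifteenth of some quality.
The perfect fifteenth spans 24 semitones, and Bbb5 to Bbb7 is exactly 24 semitones — so this is a perfect fifteenth.
(Equivalently, a compound perfect octave: a perfect octave plus an octave.)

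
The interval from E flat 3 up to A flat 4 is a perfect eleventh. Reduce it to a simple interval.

P4

Take out an octave (7 from the number): 11 − 7 = 4.
That makes a perfect eleventh a compound perfect fourth — an octave plus a perfect fourth.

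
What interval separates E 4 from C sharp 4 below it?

Descending from E4 to C#4 is the same interval as ascending C#4 to E4.
C to E spans three letter names (C-D-E), so the interval is some kind of third.
A major third would be 4 semitones, but C#4 to E4 is 3 — one semitone narrower, making it a minor third.

m3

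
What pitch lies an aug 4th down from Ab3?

Ebb3

Four letter names down from A: E.
An augmented fourth is 6 semitones; 6 semitones down from Ab3 gives Ebb3.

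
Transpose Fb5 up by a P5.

Cb6

Counting five letter names up from F lands on C.
Moving 7 semitones up from Fb5 (the size of a perfect fifth) reaches Cb6.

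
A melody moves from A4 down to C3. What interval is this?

Descending from A4 to C3 is the same interval as ascending C3 to A4.
C to A spans six letter names (C-D-E-F-G-A), plus an octave — that makes it a thirteenth of some quality.
The major thirteenth spans 21 semitones, and C3 to A4 is exactly 21 semitones — so this is a major thirteenth.
(Equivalently, a compound major sixth: a major sixth plus an octave.)

major thirteenth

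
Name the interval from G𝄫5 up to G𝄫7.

perfect 15th

G to G is the same letter name, plus 2 octaves: a fifteenth.
Counting semitones, Gbb5→Gbb7 is 24, which is the perfect fifteenth.
(Equivalently, a compound perfect octave: a perfect octave plus an octave.)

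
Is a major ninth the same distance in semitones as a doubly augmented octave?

A major ninth = 14 semitones = a doubly augmented octave; enharmonically equal.

Yes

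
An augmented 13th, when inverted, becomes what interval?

First reduce the compound augmented thirteenth to its simple form, an augmented sixth.
Inverted interval numbers add to nine, so a sixth pairs with a third (6 + 3 = 9).
Quality inverts too: augmented becomes diminished. That makes the inversion a diminished third.

diminished third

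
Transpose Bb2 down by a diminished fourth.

The fourth takes the letter from B down to F.
A diminished fourth spans 4 semitones, so from Bb2 the target pitch is F#2.

F#2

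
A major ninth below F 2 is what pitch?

Counting two letter names plus an octave down from F lands on E.
A major ninth is 14 semitones; 14 semitones down from F2 gives Eb1.

E-flat 1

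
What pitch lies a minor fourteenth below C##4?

Counting seven letter names plus an octave down from C lands on D.
Moving 22 semitones down from C##4 (the size of a minor fourteenth) reaches D##2.

D##2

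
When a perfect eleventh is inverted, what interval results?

perfect fifth

First reduce the compound perfect eleventh to its simple form, a perfect fourth.
Interval numbers invert to sum to nine: 4 + 5 = 9, so a fourth inverts to a fifth.
The quality also flips — perfect stays perfect — giving a perfect fifth.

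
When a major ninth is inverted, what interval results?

minor seventh

First reduce the compound major ninth to its simple form, a major second.
Interval numbers invert to sum to nine: 2 + 7 = 9, so a second inverts to a seventh.
Quality inverts too: major becomes minor. That makes the inversion a minor seventh.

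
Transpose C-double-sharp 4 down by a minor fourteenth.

Counting seven letter names plus an octave down from C lands on D.
A minor fourteenth is 22 semitones; 22 semitones down from C##4 gives D##2.

D-double-sharp 2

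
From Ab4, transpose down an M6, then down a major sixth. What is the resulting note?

Ebb3

Ab4 down a major sixth → Cb4 (9 semitones).
Down a major sixth from Cb4: Ebb3 (9 semitones down).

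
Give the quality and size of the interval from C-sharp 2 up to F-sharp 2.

C to F spans four letter names (C-D-E-F) — that makes it a fourth of some quality.
Counting semitones, C#2→F#2 is 5, which is the perfect fourth.

perfect fourth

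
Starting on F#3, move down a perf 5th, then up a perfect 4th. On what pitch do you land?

A perfect fifth down from F#3 is B2.
A perfect fourth up from B2 is E3.

E3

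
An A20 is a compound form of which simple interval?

A6

Each octave removed subtracts seven from the number: 20 − 14 = 6.
So an augmented twentieth is 2 octaves plus an augmented sixth. The quality is unchanged.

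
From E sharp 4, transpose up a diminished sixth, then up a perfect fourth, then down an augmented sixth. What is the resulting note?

A diminished sixth up from E#4 is C5.
A perfect fourth up from C5 is F5.
F5 down an augmented sixth → Abb4 (10 semitones).

A double-flat 4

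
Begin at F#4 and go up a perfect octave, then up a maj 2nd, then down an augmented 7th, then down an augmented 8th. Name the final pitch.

A perfect octave up from F#4 is F#5.
A major second up from F#5 is G#5.
G#5 down an augmented seventh → Ab4 (12 semitones).
Ab4 down an augmented octave → Abb3 (13 semitones).

Abb3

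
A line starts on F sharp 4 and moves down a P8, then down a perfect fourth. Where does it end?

A perfect octave down from F#4 is F#3.
A perfect fourth down from F#3 is C#3.

C sharp 3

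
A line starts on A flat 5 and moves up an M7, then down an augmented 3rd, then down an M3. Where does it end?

C double-flat 6

A major seventh up from Ab5 is G6.
An augmented third down from G6 is Ebb6.
A major third down from Ebb6 is Cbb6.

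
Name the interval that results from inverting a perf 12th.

perfect 4th

First reduce the compound perfect twelfth to its simple form, a perfect fifth.
Interval numbers invert to sum to nine: 5 + 4 = 9, so a fifth inverts to a fourth.
And perfect stays perfect under inversion, so we get a perfect fourth.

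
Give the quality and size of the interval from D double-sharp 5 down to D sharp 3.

augmented fifteenth

Descending from D##5 to D#3 is the same interval as ascending D#3 to D##5.
D to D is the same letter name, plus 2 octaves, so the interval is some kind of fifteenth.
D#3 to D##5 spans 25 semitones — one semitone wider than the perfect fifteenth (24) — giving an augmented fifteenth.
(Equivalently, a compound augmented octave: an augmented octave plus an octave.)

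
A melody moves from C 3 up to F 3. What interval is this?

C to F spans four letter names (C-D-E-F): a fourth.
Counting semitones, C3→F3 is 5, which is the perfect fourth.

perfect fourth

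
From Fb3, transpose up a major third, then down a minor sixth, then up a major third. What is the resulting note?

E3

Up a major third from Fb3: Ab3 (4 semitones up).
Down a minor sixth from Ab3: C3 (8 semitones down).
Up a major third from C3: E3 (4 semitones up).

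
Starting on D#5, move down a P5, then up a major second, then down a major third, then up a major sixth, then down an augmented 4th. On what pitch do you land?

D#5 down a perfect fifth → G#4 (7 semitones).
A major second up from G#4 is A#4.
A major third down from A#4 is F#4.
Up a major sixth from F#4: D#5 (9 semitones up).
Down an augmented fourth from D#5: A4 (6 semitones down).

A4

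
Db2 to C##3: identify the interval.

D to C spans seven letter names (D-E-F-G-A-B-C): a seventh.
A major seventh would be 11 semitones; Db2 to C##3 is 13, two semitones wider, so the interval is doubly augmented.

doubly augmented seventh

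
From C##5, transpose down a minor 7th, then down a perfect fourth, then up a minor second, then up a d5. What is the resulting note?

C##5 down a minor seventh → D##4 (10 semitones).
D##4 down a perfect fourth → A##3 (5 semitones).
Up a minor second from A##3: B#3 (1 semitone up).
B#3 up a diminished fifth → F#4 (6 semitones).

F#4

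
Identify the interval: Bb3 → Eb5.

perfect eleventh

B to E spans four letter names (B-C-D-E), plus an octave: an eleventh.
Bb3 to Eb5 is 17 semitones, matching the perfect eleventh exactly, so the quality is perfect.
(Equivalently, a compound perfect fourth: a perfect fourth plus an octave.)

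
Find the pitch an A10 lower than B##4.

G#3

The tenth's letter: B down three letter names plus an octave → G.
An augmented tenth spans 17 semitones, so from B##4 the target pitch is G#3.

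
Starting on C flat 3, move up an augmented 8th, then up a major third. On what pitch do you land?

E 4

Up an augmented octave from Cb3: C4 (13 semitones up).
A major third up from C4 is E4.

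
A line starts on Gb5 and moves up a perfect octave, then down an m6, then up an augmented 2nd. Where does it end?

C#6

A perfect octave up from Gb5 is Gb6.
A minor sixth down from Gb6 is Bb5.
An augmented second up from Bb5 is C#6.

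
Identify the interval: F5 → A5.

major 3rd

F to A spans three letter names (F-G-A) — that makes it a third of some quality.
F5 to A5 is 4 semitones, matching the major third exactly, so the quality is major.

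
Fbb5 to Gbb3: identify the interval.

minor fourteenth

Descending from Fbb5 to Gbb3 is the same interval as ascending Gbb3 to Fbb5.
G to F spans seven letter names (G-A-B-C-D-E-F), plus an octave — that makes it a fourteenth of some quality.
At 22 semitones, Gbb3→Fbb5 falls one short of a major fourteenth: minor.
(Equivalently, a compound minor seventh: a minor seventh plus an octave.)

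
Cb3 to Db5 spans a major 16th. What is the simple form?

major second

Each octave removed subtracts seven from the number: 16 − 14 = 2.
So a major sixteenth is 2 octaves plus a major second. The quality is unchanged.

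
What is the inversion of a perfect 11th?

First reduce the compound perfect eleventh to its simple form, a perfect fourth.
The rule of nine gives the new number: 9 − 4 = 5, so a fourth becomes a fifth.
Quality inverts too: perfect stays perfect. That makes the inversion a perfect fifth.

perfect 5th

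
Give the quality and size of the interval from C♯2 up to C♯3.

perfect octave

C to C is the same letter name, plus an octave, so the interval is some kind of octave.
C#2 to C#3 is 12 semitones, matching the perfect octave exactly, so the quality is perfect.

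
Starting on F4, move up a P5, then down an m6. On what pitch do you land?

Up a perfect fifth from F4: C5 (7 semitones up).
A minor sixth down from C5 is E4.

E4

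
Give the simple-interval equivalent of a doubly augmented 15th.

Take out an octave (7 from the number): 15 − 7 = 8.
That makes a doubly augmented fifteenth a compound doubly augmented octave — an octave plus a doubly augmented octave.

doubly augmented octave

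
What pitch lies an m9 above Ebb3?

Counting two letter names plus an octave up from E lands on F.
Moving 13 semitones up from Ebb3 (the size of a minor ninth) reaches Fbb4.

Fbb4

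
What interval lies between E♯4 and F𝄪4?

major 2nd

E to F spans two letter names (E-F): a second.
E#4 to F##4 is 2 semitones, matching the major second exactly, so the quality is major.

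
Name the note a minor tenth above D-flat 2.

The tenth's letter: D up three letter names plus an octave → F.
A minor tenth is 15 semitones; 15 semitones up from Db2 gives Fb3.

F-flat 3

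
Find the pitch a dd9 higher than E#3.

Two letters up from E (plus an octave) reaches F.
Moving 11 semitones up from E#3 (the size of a doubly diminished ninth) reaches Fb4.

Fb4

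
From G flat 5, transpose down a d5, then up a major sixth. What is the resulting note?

Gb5 down a diminished fifth → C5 (6 semitones).
A major sixth up from C5 is A5.

A 5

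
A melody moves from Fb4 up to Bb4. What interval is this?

augmented 4th

F to B spans four letter names (F-G-A-B) — that makes it a fourth of some quality.
The perfect fourth is 5 semitones; here we have 6, one semitone wider: augmented.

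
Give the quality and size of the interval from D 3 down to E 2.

m7

Descending from D3 to E2 is the same interval as ascending E2 to D3.
E to D spans seven letter names (E-F-G-A-B-C-D): a seventh.
E2 to D3 is 10 semitones, a half step short of the major seventh (11), so this is minor.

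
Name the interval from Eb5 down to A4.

d5

Descending from Eb5 to A4 is the same interval as ascending A4 to Eb5.
A to E spans five letter names (A-B-C-D-E), so the interval is some kind of fifth.
A perfect fifth would be 7 semitones; A4 to Eb5 is 6, one semitone narrower, so the interval is diminished.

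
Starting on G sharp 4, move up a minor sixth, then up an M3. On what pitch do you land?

Up a minor sixth from G#4: E5 (8 semitones up).
Up a major third from E5: G#5 (4 semitones up).

G sharp 5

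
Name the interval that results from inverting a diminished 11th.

augmented 5th

First reduce the compound diminished eleventh to its simple form, a diminished fourth.
The rule of nine gives the new number: 9 − 4 = 5, so a fourth becomes a fifth.
And diminished becomes augmented under inversion, so we get an augmented fifth.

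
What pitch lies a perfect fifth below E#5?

A#4

Counting five letter names down from E lands on A.
A perfect fifth spans 7 semitones, so from E#5 the target pitch is A#4.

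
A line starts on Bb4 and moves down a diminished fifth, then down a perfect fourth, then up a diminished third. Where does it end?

A diminished fifth down from Bb4 is E4.
Down a perfect fourth from E4: B3 (5 semitones down).
A diminished third up from B3 is Db4.

Db4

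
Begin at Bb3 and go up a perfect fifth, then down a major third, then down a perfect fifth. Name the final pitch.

A perfect fifth up from Bb3 is F4.
Down a major third from F4: Db4 (4 semitones down).
A perfect fifth down from Db4 is Gb3.

Gb3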